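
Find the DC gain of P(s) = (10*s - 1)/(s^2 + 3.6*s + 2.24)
DC gain = P(0) = num(0)/den(0) = -1/2.24 = -0.4464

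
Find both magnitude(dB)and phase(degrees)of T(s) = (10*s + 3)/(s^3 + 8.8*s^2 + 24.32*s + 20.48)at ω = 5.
Substitute s = j*5: T(j5) = -0.019301 - 0.250273j.
|T| = 20*log₁₀(sqrt(Re²+Im²)) = -12.01 dB.
∠T = atan2(Im, Re) = -94.41°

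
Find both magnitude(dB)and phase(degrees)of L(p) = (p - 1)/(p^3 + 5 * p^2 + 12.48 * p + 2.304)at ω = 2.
Substitute p = j*2: L(j2) = 0.0859135 - 0.0306796j.
|L| = 20*log₁₀(sqrt(Re²+Im²)) = -20.80 dB.
∠L = atan2(Im, Re) = -19.65°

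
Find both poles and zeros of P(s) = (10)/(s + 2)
Set denominator = 0: s + 2 = 0 → Poles: -2
Numerator is a nonzero constant (10) → Zeros: none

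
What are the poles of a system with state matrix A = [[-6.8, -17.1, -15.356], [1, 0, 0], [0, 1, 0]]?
Eigenvalues solve det(λI - A) = 0.
Characteristic polynomial: λ^3 + 6.8*λ^2 + 17.1*λ + 15.356 = 0.
Factor: (λ + 2.2)(λ^2 + 4.6*λ + 6.98) = 0.
Roots: -2.2, -2.3 + 1.3j, -2.3 - 1.3j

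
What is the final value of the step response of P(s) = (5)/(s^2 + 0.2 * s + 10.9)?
FVT: lim_{t→∞} y(t) = lim_{s→0} s*Y(s) where Y(s) = P(s)/s.
= lim_{s→0} P(s) = P(0) = num(0)/den(0) = 5/10.9 = 0.4587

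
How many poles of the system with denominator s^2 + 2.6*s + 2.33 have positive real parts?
Poles: -1.3 + 0.8j, -1.3 - 0.8j. RHP poles (Re>0): 0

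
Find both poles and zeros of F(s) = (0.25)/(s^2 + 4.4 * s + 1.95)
Set denominator = 0: s^2 + 4.4*s + 1.95 = (s + 3.9)(s + 0.5) = 0 → Poles: -0.5, -3.9
Numerator is a nonzero constant (0.25) → Zeros: none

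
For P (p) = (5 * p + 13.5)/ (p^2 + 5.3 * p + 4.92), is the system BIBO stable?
Denominator: p^2 + 5.3*p + 4.92 = (p + 1.2)(p + 4.1). Poles: -1.2, -4.1. All Re(p)<0: Yes (stable)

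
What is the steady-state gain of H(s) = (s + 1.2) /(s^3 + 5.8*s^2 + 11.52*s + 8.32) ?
DC gain = H(0) = num(0)/den(0) = 1.2/8.32 = 0.1442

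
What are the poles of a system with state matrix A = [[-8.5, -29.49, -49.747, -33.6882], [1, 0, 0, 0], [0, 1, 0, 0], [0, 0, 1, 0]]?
Eigenvalues solve det(λI - A) = 0.
Characteristic polynomial: λ^4 + 8.5*λ^3 + 29.49*λ^2 + 49.747*λ + 33.6882 = 0.
Factor: (λ + 2.1)(λ + 2.6)(λ^2 + 3.8*λ + 6.17) = 0.
Roots: -1.9 + 1.6j, -1.9 - 1.6j, -2.1, -2.6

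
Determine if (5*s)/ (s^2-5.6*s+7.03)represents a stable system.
Denominator: s^2 - 5.6*s + 7.03 = (s - 1.9)(s - 3.7). Poles: 1.9, 3.7. All Re(p)<0: No (unstable)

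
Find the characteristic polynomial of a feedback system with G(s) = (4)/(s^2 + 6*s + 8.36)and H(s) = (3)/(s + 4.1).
Characteristic poly = G_den * H_den + G_num * H_num = (s^3 + 10.1*s^2 + 32.96*s + 34.276) + (12) = s^3 + 10.1*s^2 + 32.96*s + 46.276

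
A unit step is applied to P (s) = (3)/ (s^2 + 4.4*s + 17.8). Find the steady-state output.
FVT: lim_{t→∞} y(t) = lim_{s→0} s*Y(s) where Y(s) = P(s)/s.
= lim_{s→0} P(s) = P(0) = num(0)/den(0) = 3/17.8 = 0.1685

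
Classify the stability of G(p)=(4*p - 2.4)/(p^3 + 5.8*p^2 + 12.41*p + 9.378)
Denominator: p^3 + 5.8*p^2 + 12.41*p + 9.378 = (p + 1.8)(p^2 + 4*p + 5.21). Poles: -1.8, -2 + 1.1j, -2 - 1.1j. Stable (all poles in LHP)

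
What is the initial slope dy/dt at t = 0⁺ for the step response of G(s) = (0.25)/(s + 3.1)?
IVT: y'(0⁺) = lim_{s→∞} s²·Y(s) = lim_{s→∞} s·G(s).
deg(num) = 0, deg(den) = 1, relative degree = 1, so s·G(s) → (leading num)/(leading den) = 0.25/1 = 0.25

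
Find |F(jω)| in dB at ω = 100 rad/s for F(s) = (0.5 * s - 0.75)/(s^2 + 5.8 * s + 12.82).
Substitute s = j*100: F(j100) = 0.000364612 - 0.00498524j.
|F(j100)| = sqrt(Re² + Im²) = 0.004999.
20*log₁₀(0.004999) = -46.02 dB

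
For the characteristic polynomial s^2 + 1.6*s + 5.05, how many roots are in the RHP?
Poles: -0.8 + 2.1j, -0.8 - 2.1j. RHP poles (Re>0): 0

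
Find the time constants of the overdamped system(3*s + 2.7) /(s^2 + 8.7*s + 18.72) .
Overdamped: real poles at -4.8, -3.9. τ = -1/pole → τ₁ = 0.2083, τ₂ = 0.2564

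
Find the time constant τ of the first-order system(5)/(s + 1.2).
First-order system: τ = -1/pole. Pole = -1.2. τ = -1/(-1.2) = 0.8333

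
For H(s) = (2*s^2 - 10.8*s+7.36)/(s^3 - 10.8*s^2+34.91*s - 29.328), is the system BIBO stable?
Denominator: s^3 - 10.8*s^2 + 34.91*s - 29.328 = (s - 4.8)(s - 1.3)(s - 4.7). Poles: 1.3, 4.7, 4.8. All Re(p)<0: No (unstable)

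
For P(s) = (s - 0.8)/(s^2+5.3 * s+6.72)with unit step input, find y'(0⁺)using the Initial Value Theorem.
IVT: y'(0⁺) = lim_{s→∞} s²·Y(s) = lim_{s→∞} s·P(s).
deg(num) = 1, deg(den) = 2, relative degree = 1, so s·P(s) → (leading num)/(leading den) = 1/1 = 1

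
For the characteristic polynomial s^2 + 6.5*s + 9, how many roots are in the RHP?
s^2 + 6.5*s + 9 = (s + 4.5)(s + 2). Poles: -2, -4.5. RHP poles (Re>0): 0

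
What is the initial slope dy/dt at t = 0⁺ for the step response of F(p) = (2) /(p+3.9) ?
IVT: y'(0⁺) = lim_{p→∞} p²·Y(p) = lim_{p→∞} p·F(p).
deg(num) = 0, deg(den) = 1, relative degree = 1, so p·F(p) → (leading num)/(leading den) = 2/1 = 2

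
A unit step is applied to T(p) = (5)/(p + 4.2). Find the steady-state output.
FVT: lim_{t→∞} y(t) = lim_{p→0} p*Y(p) where Y(p) = T(p)/p.
= lim_{p→0} T(p) = T(0) = num(0)/den(0) = 5/4.2 = 1.19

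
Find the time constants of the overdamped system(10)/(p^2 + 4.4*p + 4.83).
Overdamped: real poles at -2.1, -2.3. τ = -1/pole → τ₁ = 0.4762, τ₂ = 0.4348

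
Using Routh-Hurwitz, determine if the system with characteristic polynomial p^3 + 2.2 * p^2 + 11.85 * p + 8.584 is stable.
Routh array:
p^3: [1, 11.85]; p^2: [2.2, 8.584]; p^1: [7.94818]; p^0: [8.584]
First column: [1, 2.2, 7.94818, 8.584]. Sign changes = 0.
Yes, stable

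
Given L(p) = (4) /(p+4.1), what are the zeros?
Numerator is a nonzero constant (4) → Zeros: none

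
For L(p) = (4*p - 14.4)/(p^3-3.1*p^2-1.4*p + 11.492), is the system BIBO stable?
Denominator: p^3 - 3.1*p^2 - 1.4*p + 11.492 = (p + 1.7)(p^2 - 4.8*p + 6.76). Poles: -1.7, 2.4 + 1j, 2.4 - 1j. All Re(p)<0: No (unstable)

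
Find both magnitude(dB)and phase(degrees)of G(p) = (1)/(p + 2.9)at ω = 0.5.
Substitute p = j*0.5: G(j0.5) = 0.334873 - 0.0577367j.
|G| = 20*log₁₀(sqrt(Re²+Im²)) = -9.38 dB.
∠G = atan2(Im, Re) = -9.78°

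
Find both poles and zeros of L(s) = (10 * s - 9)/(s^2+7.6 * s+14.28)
Set denominator = 0: s^2 + 7.6*s + 14.28 = (s + 4.2)(s + 3.4) = 0 → Poles: -3.4, -4.2
Set numerator = 0: 10*s - 9 = 0 → Zeros: 0.9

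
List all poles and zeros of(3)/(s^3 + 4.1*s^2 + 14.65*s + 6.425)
Set denominator = 0: s^3 + 4.1*s^2 + 14.65*s + 6.425 = (s + 0.5)(s^2 + 3.6*s + 12.85) = 0 → Poles: -0.5, -1.8 + 3.1j, -1.8 - 3.1j
Numerator is a nonzero constant (3) → Zeros: none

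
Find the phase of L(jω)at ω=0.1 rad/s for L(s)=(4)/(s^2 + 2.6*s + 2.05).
Substitute s = j*0.1: L(j0.1) = 1.92944 - 0.245909j.
∠L(j0.1) = atan2(Im, Re) = atan2(-0.245909, 1.92944) = -7.26°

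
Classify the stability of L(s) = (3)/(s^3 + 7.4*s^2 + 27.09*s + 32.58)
Denominator: s^3 + 7.4*s^2 + 27.09*s + 32.58 = (s + 2)(s^2 + 5.4*s + 16.29). Poles: -2, -2.7 + 3j, -2.7 - 3j. Stable (all poles in LHP)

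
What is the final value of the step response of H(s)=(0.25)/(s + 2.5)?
FVT: lim_{t→∞} y(t) = lim_{s→0} s*Y(s) where Y(s) = H(s)/s.
= lim_{s→0} H(s) = H(0) = num(0)/den(0) = 0.25/2.5 = 0.1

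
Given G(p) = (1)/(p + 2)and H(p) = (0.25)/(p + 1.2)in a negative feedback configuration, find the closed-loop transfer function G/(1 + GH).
Closed-loop T = G/(1+GH).
Numerator: G_num * H_den = p + 1.2.
Denominator: G_den * H_den + G_num * H_num = (p^2 + 3.2*p + 2.4) + (0.25) = p^2 + 3.2*p + 2.65.
T(p) = (p + 1.2)/(p^2 + 3.2*p + 2.65)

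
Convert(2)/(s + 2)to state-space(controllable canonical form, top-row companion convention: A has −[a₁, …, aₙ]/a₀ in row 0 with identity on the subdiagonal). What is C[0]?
Reachable canonical form: C = numerator coefficients (right-aligned, zero-padded to length n).
num = 2, C = [[2]].
C[0] = 2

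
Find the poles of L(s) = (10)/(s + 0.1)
Set denominator = 0: s + 0.1 = 0 → Poles: -0.1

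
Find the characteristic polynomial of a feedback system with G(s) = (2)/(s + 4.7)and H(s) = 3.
Characteristic poly = G_den * H_den + G_num * H_num = (s + 4.7) + (6) = s + 10.7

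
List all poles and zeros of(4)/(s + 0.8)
Set denominator = 0: s + 0.8 = 0 → Poles: -0.8
Numerator is a nonzero constant (4) → Zeros: none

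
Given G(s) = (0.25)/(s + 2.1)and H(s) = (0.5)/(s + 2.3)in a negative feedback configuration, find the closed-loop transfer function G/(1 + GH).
Closed-loop T = G/(1+GH).
Numerator: G_num * H_den = 0.25*s + 0.575.
Denominator: G_den * H_den + G_num * H_num = (s^2 + 4.4*s + 4.83) + (0.125) = s^2 + 4.4*s + 4.955.
T(s) = (0.25*s + 0.575)/(s^2 + 4.4*s + 4.955)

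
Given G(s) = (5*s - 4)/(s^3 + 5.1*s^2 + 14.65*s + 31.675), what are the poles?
Set denominator = 0: s^3 + 5.1*s^2 + 14.65*s + 31.675 = (s + 3.5)(s^2 + 1.6*s + 9.05) = 0 → Poles: -0.8 + 2.9j, -0.8 - 2.9j, -3.5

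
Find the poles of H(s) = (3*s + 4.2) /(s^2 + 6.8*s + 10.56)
Set denominator = 0: s^2 + 6.8*s + 10.56 = (s + 2.4)(s + 4.4) = 0 → Poles: -2.4, -4.4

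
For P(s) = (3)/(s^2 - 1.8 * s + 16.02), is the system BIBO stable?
Denominator: s^2 - 1.8*s + 16.02. Poles: 0.9 + 3.9j, 0.9 - 3.9j. All Re(p)<0: No (unstable)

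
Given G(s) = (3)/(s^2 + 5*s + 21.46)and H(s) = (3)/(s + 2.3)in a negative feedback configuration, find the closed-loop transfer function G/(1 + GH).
Closed-loop T = G/(1+GH).
Numerator: G_num * H_den = 3*s + 6.9.
Denominator: G_den * H_den + G_num * H_num = (s^3 + 7.3*s^2 + 32.96*s + 49.358) + (9) = s^3 + 7.3*s^2 + 32.96*s + 58.358.
T(s) = (3*s + 6.9)/(s^3 + 7.3*s^2 + 32.96*s + 58.358)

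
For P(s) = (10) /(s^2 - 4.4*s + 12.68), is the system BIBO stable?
Denominator: s^2 - 4.4*s + 12.68. Poles: 2.2 + 2.8j, 2.2 - 2.8j. All Re(p)<0: No (unstable)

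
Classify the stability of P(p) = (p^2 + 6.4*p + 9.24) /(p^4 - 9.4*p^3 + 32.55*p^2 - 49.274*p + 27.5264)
Denominator: p^4 - 9.4*p^3 + 32.55*p^2 - 49.274*p + 27.5264 = (p - 2.3)(p - 3.2)(p - 1.7)(p - 2.2). Poles: 1.7, 2.2, 2.3, 3.2. Unstable (4 pole(s) in RHP)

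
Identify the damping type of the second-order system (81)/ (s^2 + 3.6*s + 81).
Standard form: ωn²/(s²+2ζωn·s+ωn²) gives ωn=9, ζ=0.2.
Underdamped (ζ = 0.2 < 1)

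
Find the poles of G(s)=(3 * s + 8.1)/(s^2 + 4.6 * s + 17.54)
Set denominator = 0: s^2 + 4.6*s + 17.54 = 0 → Poles: -2.3 + 3.5j, -2.3 - 3.5j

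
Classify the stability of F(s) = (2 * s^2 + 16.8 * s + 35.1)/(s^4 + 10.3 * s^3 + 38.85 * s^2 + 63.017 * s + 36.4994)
Denominator: s^4 + 10.3*s^3 + 38.85*s^2 + 63.017*s + 36.4994 = (s + 1.4)(s + 2.9)(s + 2.9)(s + 3.1). Poles: -1.4, -2.9, -2.9, -3.1. Stable (all poles in LHP)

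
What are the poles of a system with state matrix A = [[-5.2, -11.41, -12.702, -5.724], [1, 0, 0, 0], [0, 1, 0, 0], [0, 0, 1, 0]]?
Eigenvalues solve det(λI - A) = 0.
Characteristic polynomial: λ^4 + 5.2*λ^3 + 11.41*λ^2 + 12.702*λ + 5.724 = 0.
Factor: (λ + 1.2)(λ + 1.8)(λ^2 + 2.2*λ + 2.65) = 0.
Roots: -1.1 + 1.2j, -1.1 - 1.2j, -1.2, -1.8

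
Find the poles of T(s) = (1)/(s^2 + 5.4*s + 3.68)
Set denominator = 0: s^2 + 5.4*s + 3.68 = (s + 4.6)(s + 0.8) = 0 → Poles: -0.8, -4.6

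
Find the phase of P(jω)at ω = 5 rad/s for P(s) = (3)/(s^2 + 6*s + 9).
Substitute s = j*5: P(j5) = -0.0415225 - 0.0778547j.
∠P(j5) = atan2(Im, Re) = atan2(-0.0778547, -0.0415225) = -118.07°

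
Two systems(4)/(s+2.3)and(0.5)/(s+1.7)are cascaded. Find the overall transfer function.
Series: H = H₁ · H₂ = (n₁·n₂)/(d₁·d₂).
Num: n₁·n₂ = 2. Den: d₁·d₂ = s^2 + 4*s + 3.91.
H(s) = (2)/(s^2 + 4*s + 3.91)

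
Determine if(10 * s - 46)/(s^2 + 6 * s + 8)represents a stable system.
Denominator: s^2 + 6*s + 8 = (s + 4)(s + 2). Poles: -2, -4. All Re(p)<0: Yes (stable)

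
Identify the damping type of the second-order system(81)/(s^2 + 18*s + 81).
Standard form: ωn²/(s²+2ζωn·s+ωn²) gives ωn=9, ζ=1.
Critically damped (ζ = 1)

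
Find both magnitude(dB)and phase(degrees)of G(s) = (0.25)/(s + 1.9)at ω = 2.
Substitute s = j*2: G(j2) = 0.0624179 - 0.065703j.
|G| = 20*log₁₀(sqrt(Re²+Im²)) = -20.86 dB.
∠G = atan2(Im, Re) = -46.47°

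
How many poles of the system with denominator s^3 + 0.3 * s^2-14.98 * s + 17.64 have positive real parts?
s^3 + 0.3*s^2 - 14.98*s + 17.64 = (s - 2.8)(s + 4.5)(s - 1.4). Poles: -4.5, 1.4, 2.8. RHP poles (Re>0): 2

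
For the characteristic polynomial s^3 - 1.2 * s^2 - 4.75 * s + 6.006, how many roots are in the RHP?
s^3 - 1.2*s^2 - 4.75*s + 6.006 = (s - 1.3)(s + 2.2)(s - 2.1). Poles: -2.2, 1.3, 2.1. RHP poles (Re>0): 2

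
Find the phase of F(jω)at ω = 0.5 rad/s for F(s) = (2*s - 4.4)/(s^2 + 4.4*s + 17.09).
Substitute s = j*0.5: F(j0.5) = -0.249271 + 0.0919475j.
∠F(j0.5) = atan2(Im, Re) = atan2(0.0919475, -0.249271) = 159.75°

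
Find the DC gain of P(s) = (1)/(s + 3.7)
DC gain = P(0) = num(0)/den(0) = 1/3.7 = 0.2703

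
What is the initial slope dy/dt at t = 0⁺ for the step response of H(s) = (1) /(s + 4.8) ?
IVT: y'(0⁺) = lim_{s→∞} s²·Y(s) = lim_{s→∞} s·H(s).
deg(num) = 0, deg(den) = 1, relative degree = 1, so s·H(s) → (leading num)/(leading den) = 1/1 = 1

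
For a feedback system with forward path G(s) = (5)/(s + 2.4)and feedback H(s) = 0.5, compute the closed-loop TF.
Closed-loop T = G/(1+GH).
Numerator: G_num * H_den = 5.
Denominator: G_den * H_den + G_num * H_num = (s + 2.4) + (2.5) = s + 4.9.
T(s) = (5)/(s + 4.9)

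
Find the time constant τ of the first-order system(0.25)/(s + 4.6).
First-order system: τ = -1/pole. Pole = -4.6. τ = -1/(-4.6) = 0.2174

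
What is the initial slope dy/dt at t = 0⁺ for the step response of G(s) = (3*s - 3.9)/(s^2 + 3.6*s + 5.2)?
IVT: y'(0⁺) = lim_{s→∞} s²·Y(s) = lim_{s→∞} s·G(s).
deg(num) = 1, deg(den) = 2, relative degree = 1, so s·G(s) → (leading num)/(leading den) = 3/1 = 3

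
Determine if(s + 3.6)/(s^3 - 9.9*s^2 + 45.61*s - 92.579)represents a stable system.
Denominator: s^3 - 9.9*s^2 + 45.61*s - 92.579 = (s - 4.3)(s^2 - 5.6*s + 21.53). Poles: 2.8 + 3.7j, 2.8 - 3.7j, 4.3. All Re(p)<0: No (unstable)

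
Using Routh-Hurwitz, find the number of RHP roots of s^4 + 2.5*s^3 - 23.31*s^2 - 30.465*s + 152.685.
Routh array:
s^4: [1, -23.31, 152.685]; s^3: [2.5, -30.465]; s^2: [-11.124, 152.685]; s^1: [3.84932]; s^0: [152.685]
First column: [1, 2.5, -11.124, 3.84932, 152.685]. Sign changes = RHP roots = 2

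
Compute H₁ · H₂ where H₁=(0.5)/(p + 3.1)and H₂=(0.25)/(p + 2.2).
Series: H = H₁ · H₂ = (n₁·n₂)/(d₁·d₂).
Num: n₁·n₂ = 0.125. Den: d₁·d₂ = p^2 + 5.3*p + 6.82.
H(p) = (0.125)/(p^2 + 5.3*p + 6.82)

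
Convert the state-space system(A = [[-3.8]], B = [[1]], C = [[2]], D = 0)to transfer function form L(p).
L(p) = C(pI - A)⁻¹B + D.
Characteristic polynomial det(pI - A) = p + 3.8.
Numerator from C·adj(pI-A)·B + D·det(pI-A) = 2.
L(p) = (2)/(p + 3.8)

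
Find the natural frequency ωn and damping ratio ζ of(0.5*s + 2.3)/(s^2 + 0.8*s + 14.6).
Underdamped: complex pole -0.4 + 3.8j. ωn = |pole| = 3.821, ζ = -Re(pole)/ωn = 0.1047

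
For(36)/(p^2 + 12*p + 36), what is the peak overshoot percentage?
Standard form: ωn²/(p²+2ζωn·p+ωn²) → ωn = 6, ζ = 1.
ζ ≥ 1, so the response is non-oscillatory: peak overshoot = 0%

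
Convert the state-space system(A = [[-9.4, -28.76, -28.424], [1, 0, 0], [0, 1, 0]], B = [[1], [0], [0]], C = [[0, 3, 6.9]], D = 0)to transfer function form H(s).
H(s) = C(sI - A)⁻¹B + D.
Characteristic polynomial det(sI - A) = s^3 + 9.4*s^2 + 28.76*s + 28.424.
Numerator from C·adj(sI-A)·B + D·det(sI-A) = 3*s + 6.9.
H(s) = (3*s + 6.9)/(s^3 + 9.4*s^2 + 28.76*s + 28.424)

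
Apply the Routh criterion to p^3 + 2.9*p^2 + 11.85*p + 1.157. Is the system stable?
Routh array:
p^3: [1, 11.85]; p^2: [2.9, 1.157]; p^1: [11.451]; p^0: [1.157]
First column: [1, 2.9, 11.451, 1.157]. Sign changes = 0.
Yes, stable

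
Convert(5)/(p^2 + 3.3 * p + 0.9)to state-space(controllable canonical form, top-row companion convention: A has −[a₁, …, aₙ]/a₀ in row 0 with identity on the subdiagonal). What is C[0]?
Reachable canonical form: C = numerator coefficients (right-aligned, zero-padded to length n).
num = 5, C = [[0, 5]].
C[0] = 0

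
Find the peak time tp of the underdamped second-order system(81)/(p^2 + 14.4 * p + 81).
Standard form: ωn²/(p²+2ζωn·p+ωn²) → ωn = 9, ζ = 0.8.
ωd = ωn·√(1-ζ²) = 9·√(1-0.8²) = 5.4.
tp = π/ωd = π/5.4 = 0.5818 s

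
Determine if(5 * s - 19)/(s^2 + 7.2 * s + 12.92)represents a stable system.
Denominator: s^2 + 7.2*s + 12.92 = (s + 3.8)(s + 3.4). Poles: -3.4, -3.8. All Re(p)<0: Yes (stable)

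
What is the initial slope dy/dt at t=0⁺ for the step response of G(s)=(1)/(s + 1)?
IVT: y'(0⁺) = lim_{s→∞} s²·Y(s) = lim_{s→∞} s·G(s).
deg(num) = 0, deg(den) = 1, relative degree = 1, so s·G(s) → (leading num)/(leading den) = 1/1 = 1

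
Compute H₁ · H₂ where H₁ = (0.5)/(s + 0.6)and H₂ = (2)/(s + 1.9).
Series: H = H₁ · H₂ = (n₁·n₂)/(d₁·d₂).
Num: n₁·n₂ = 1. Den: d₁·d₂ = s^2 + 2.5*s + 1.14.
H(s) = (1)/(s^2 + 2.5*s + 1.14)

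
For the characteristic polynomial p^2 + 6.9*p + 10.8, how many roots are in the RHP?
p^2 + 6.9*p + 10.8 = (p + 2.4)(p + 4.5). Poles: -2.4, -4.5. RHP poles (Re>0): 0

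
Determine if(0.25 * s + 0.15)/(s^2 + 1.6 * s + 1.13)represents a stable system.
Denominator: s^2 + 1.6*s + 1.13. Poles: -0.8 + 0.7j, -0.8 - 0.7j. All Re(p)<0: Yes (stable)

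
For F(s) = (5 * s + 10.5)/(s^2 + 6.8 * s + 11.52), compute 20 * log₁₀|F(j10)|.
Substitute s = j*10: F(j10) = 0.198427 - 0.412601j.
|F(j10)| = sqrt(Re² + Im²) = 0.4578.
20*log₁₀(0.4578) = -6.79 dB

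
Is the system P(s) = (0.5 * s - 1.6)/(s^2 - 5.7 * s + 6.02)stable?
Denominator: s^2 - 5.7*s + 6.02 = (s - 1.4)(s - 4.3). Poles: 1.4, 4.3. All Re(p)<0: No (unstable)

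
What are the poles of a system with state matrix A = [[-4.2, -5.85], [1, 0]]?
Eigenvalues solve det(λI - A) = 0.
Characteristic polynomial: λ^2 + 4.2*λ + 5.85 = 0.
Roots: -2.1 + 1.2j, -2.1 - 1.2j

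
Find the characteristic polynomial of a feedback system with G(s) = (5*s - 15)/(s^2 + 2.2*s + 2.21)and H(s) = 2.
Characteristic poly = G_den * H_den + G_num * H_num = (s^2 + 2.2*s + 2.21) + (10*s - 30) = s^2 + 12.2*s - 27.79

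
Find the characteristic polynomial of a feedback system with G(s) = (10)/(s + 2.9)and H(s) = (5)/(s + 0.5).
Characteristic poly = G_den * H_den + G_num * H_num = (s^2 + 3.4*s + 1.45) + (50) = s^2 + 3.4*s + 51.45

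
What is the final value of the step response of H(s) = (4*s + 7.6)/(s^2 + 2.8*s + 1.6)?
FVT: lim_{t→∞} y(t) = lim_{s→0} s*Y(s) where Y(s) = H(s)/s.
= lim_{s→0} H(s) = H(0) = num(0)/den(0) = 7.6/1.6 = 4.75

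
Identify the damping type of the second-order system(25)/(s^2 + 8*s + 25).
Standard form: ωn²/(s²+2ζωn·s+ωn²) gives ωn=5, ζ=0.8.
Underdamped (ζ = 0.8 < 1)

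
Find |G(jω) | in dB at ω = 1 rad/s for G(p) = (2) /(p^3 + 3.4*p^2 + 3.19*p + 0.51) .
Substitute p = j*1: G(j1) = -0.439604 - 0.333125j.
|G(j1)| = sqrt(Re² + Im²) = 0.5516.
20*log₁₀(0.5516) = -5.17 dB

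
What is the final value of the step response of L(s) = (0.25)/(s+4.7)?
FVT: lim_{t→∞} y(t) = lim_{s→0} s*Y(s) where Y(s) = L(s)/s.
= lim_{s→0} L(s) = L(0) = num(0)/den(0) = 0.25/4.7 = 0.05319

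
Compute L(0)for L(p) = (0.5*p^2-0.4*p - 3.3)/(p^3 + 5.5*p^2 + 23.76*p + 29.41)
DC gain = L(0) = num(0)/den(0) = -3.3/29.41 = -0.1122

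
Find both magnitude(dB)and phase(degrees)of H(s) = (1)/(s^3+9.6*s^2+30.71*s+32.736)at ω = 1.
Substitute s = j*1: H(j1) = 0.0163164 - 0.0209527j.
|H| = 20*log₁₀(sqrt(Re²+Im²)) = -31.52 dB.
∠H = atan2(Im, Re) = -52.09°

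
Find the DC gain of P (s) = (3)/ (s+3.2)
DC gain = P(0) = num(0)/den(0) = 3/3.2 = 0.9375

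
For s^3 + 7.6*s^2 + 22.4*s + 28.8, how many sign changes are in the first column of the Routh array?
Routh array:
s^3: [1, 22.4]; s^2: [7.6, 28.8]; s^1: [18.6105]; s^0: [28.8]
First column: [1, 7.6, 18.6105, 28.8]. Sign changes = 0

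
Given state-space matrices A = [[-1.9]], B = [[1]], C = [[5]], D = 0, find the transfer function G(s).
G(s) = C(sI - A)⁻¹B + D.
Characteristic polynomial det(sI - A) = s + 1.9.
Numerator from C·adj(sI-A)·B + D·det(sI-A) = 5.
G(s) = (5)/(s + 1.9)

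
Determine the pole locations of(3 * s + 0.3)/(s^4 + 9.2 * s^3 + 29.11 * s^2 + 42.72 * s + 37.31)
Set denominator = 0: s^4 + 9.2*s^3 + 29.11*s^2 + 42.72*s + 37.31 = (s + 4.1)(s + 3.5)(s^2 + 1.6*s + 2.6) = 0 → Poles: -0.8 + 1.4j, -0.8 - 1.4j, -3.5, -4.1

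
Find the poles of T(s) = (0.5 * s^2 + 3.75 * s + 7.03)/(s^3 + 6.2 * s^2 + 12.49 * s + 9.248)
Set denominator = 0: s^3 + 6.2*s^2 + 12.49*s + 9.248 = (s + 3.2)(s^2 + 3*s + 2.89) = 0 → Poles: -1.5 + 0.8j, -1.5 - 0.8j, -3.2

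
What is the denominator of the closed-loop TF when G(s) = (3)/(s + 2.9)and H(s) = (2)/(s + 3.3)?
Characteristic poly = G_den * H_den + G_num * H_num = (s^2 + 6.2*s + 9.57) + (6) = s^2 + 6.2*s + 15.57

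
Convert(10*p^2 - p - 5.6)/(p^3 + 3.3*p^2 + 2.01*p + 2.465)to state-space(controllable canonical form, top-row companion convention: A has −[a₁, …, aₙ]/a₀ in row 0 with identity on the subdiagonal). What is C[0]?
Reachable canonical form: C = numerator coefficients (right-aligned, zero-padded to length n).
num = 10*p^2 - p - 5.6, C = [[10, -1, -5.6]].
C[0] = 10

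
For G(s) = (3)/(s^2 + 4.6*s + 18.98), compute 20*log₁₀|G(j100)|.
Substitute s = j*100: G(j100) = -0.000299933 - 1.38232e-05j.
|G(j100)| = sqrt(Re² + Im²) = 0.0003003.
20*log₁₀(0.0003003) = -70.45 dB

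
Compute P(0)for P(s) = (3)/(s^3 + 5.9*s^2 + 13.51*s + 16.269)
DC gain = P(0) = num(0)/den(0) = 3/16.269 = 0.1844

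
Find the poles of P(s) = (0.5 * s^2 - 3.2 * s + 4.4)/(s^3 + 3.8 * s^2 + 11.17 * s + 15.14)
Set denominator = 0: s^3 + 3.8*s^2 + 11.17*s + 15.14 = (s + 2)(s^2 + 1.8*s + 7.57) = 0 → Poles: -0.9 + 2.6j, -0.9 - 2.6j, -2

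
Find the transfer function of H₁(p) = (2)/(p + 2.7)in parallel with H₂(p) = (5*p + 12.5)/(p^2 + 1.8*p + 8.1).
Parallel: H = H₁ + H₂ = (n₁·d₂ + n₂·d₁)/(d₁·d₂).
n₁·d₂ = 2*p^2 + 3.6*p + 16.2. n₂·d₁ = 5*p^2 + 26*p + 33.75. Sum = 7*p^2 + 29.6*p + 49.95. d₁·d₂ = p^3 + 4.5*p^2 + 12.96*p + 21.87.
H(p) = (7*p^2 + 29.6*p + 49.95)/(p^3 + 4.5*p^2 + 12.96*p + 21.87)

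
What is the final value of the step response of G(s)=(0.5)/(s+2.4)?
FVT: lim_{t→∞} y(t) = lim_{s→0} s*Y(s) where Y(s) = G(s)/s.
= lim_{s→0} G(s) = G(0) = num(0)/den(0) = 0.5/2.4 = 0.2083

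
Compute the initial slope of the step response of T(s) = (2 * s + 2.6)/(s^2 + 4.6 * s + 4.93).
IVT: y'(0⁺) = lim_{s→∞} s²·Y(s) = lim_{s→∞} s·T(s).
deg(num) = 1, deg(den) = 2, relative degree = 1, so s·T(s) → (leading num)/(leading den) = 2/1 = 2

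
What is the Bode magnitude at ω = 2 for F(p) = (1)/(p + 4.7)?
Substitute p = j*2: F(j2) = 0.180146 - 0.0766577j.
|F(j2)| = sqrt(Re² + Im²) = 0.1958.
20*log₁₀(0.1958) = -14.16 dB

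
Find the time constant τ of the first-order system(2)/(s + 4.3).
First-order system: τ = -1/pole. Pole = -4.3. τ = -1/(-4.3) = 0.2326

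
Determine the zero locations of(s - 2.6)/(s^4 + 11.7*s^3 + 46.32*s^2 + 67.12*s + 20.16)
Set numerator = 0: s - 2.6 = 0 → Zeros: 2.6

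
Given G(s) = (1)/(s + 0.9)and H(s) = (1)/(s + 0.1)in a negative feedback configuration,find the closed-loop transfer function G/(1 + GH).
Closed-loop T = G/(1+GH).
Numerator: G_num * H_den = s + 0.1.
Denominator: G_den * H_den + G_num * H_num = (s^2 + s + 0.09) + (1) = s^2 + s + 1.09.
T(s) = (s + 0.1)/(s^2 + s + 1.09)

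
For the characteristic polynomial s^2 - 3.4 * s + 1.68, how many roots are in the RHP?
s^2 - 3.4*s + 1.68 = (s - 0.6)(s - 2.8). Poles: 0.6, 2.8. RHP poles (Re>0): 2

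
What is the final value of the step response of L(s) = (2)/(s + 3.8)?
FVT: lim_{t→∞} y(t) = lim_{s→0} s*Y(s) where Y(s) = L(s)/s.
= lim_{s→0} L(s) = L(0) = num(0)/den(0) = 2/3.8 = 0.5263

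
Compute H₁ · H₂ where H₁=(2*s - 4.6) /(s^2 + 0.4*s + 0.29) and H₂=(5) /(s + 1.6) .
Series: H = H₁ · H₂ = (n₁·n₂)/(d₁·d₂).
Num: n₁·n₂ = 10*s - 23. Den: d₁·d₂ = s^3 + 2*s^2 + 0.93*s + 0.464.
H(s) = (10*s - 23)/(s^3 + 2*s^2 + 0.93*s + 0.464)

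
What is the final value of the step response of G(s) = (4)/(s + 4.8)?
FVT: lim_{t→∞} y(t) = lim_{s→0} s*Y(s) where Y(s) = G(s)/s.
= lim_{s→0} G(s) = G(0) = num(0)/den(0) = 4/4.8 = 0.8333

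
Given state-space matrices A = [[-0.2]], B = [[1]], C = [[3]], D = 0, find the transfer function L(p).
L(p) = C(pI - A)⁻¹B + D.
Characteristic polynomial det(pI - A) = p + 0.2.
Numerator from C·adj(pI-A)·B + D·det(pI-A) = 3.
L(p) = (3)/(p + 0.2)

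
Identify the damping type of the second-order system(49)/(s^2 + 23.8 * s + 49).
Standard form: ωn²/(s²+2ζωn·s+ωn²) gives ωn=7, ζ=1.7.
Overdamped (ζ = 1.7 > 1)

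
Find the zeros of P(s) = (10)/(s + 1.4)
Numerator is a nonzero constant (10) → Zeros: none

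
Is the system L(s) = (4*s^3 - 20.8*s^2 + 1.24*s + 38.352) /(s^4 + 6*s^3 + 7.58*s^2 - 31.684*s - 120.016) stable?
Denominator: s^4 + 6*s^3 + 7.58*s^2 - 31.684*s - 120.016 = (s - 2.6)(s + 4)(s^2 + 4.6*s + 11.54). Poles: -2.3 + 2.5j, -2.3 - 2.5j, -4, 2.6. All Re(p)<0: No (unstable)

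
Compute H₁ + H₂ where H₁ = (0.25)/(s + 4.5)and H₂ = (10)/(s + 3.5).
Parallel: H = H₁ + H₂ = (n₁·d₂ + n₂·d₁)/(d₁·d₂).
n₁·d₂ = 0.25*s + 0.875. n₂·d₁ = 10*s + 45. Sum = 10.25*s + 45.875. d₁·d₂ = s^2 + 8*s + 15.75.
H(s) = (10.25*s + 45.875)/(s^2 + 8*s + 15.75)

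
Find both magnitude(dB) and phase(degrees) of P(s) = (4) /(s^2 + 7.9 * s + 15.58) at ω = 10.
Substitute s = j*10: P(j10) = -0.0252608 - 0.023639j.
|P| = 20*log₁₀(sqrt(Re²+Im²)) = -29.22 dB.
∠P = atan2(Im, Re) = -136.90°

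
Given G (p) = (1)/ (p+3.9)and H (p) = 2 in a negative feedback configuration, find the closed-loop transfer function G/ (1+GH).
Closed-loop T = G/(1+GH).
Numerator: G_num * H_den = 1.
Denominator: G_den * H_den + G_num * H_num = (p + 3.9) + (2) = p + 5.9.
T(p) = (1)/(p + 5.9)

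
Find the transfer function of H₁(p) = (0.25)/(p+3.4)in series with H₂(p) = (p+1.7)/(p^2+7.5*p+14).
Series: H = H₁ · H₂ = (n₁·n₂)/(d₁·d₂).
Num: n₁·n₂ = 0.25*p + 0.425. Den: d₁·d₂ = p^3 + 10.9*p^2 + 39.5*p + 47.6.
H(p) = (0.25*p + 0.425)/(p^3 + 10.9*p^2 + 39.5*p + 47.6)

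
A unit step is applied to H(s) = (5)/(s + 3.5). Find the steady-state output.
FVT: lim_{t→∞} y(t) = lim_{s→0} s*Y(s) where Y(s) = H(s)/s.
= lim_{s→0} H(s) = H(0) = num(0)/den(0) = 5/3.5 = 1.429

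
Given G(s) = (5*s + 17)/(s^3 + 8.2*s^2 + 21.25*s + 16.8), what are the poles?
Set denominator = 0: s^3 + 8.2*s^2 + 21.25*s + 16.8 = (s + 3.5)(s + 3.2)(s + 1.5) = 0 → Poles: -1.5, -3.2, -3.5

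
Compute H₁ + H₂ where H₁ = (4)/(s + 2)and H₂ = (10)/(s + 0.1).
Parallel: H = H₁ + H₂ = (n₁·d₂ + n₂·d₁)/(d₁·d₂).
n₁·d₂ = 4*s + 0.4. n₂·d₁ = 10*s + 20. Sum = 14*s + 20.4. d₁·d₂ = s^2 + 2.1*s + 0.2.
H(s) = (14*s + 20.4)/(s^2 + 2.1*s + 0.2)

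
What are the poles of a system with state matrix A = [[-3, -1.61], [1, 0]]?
Eigenvalues solve det(λI - A) = 0.
Characteristic polynomial: λ^2 + 3*λ + 1.61 = 0.
Factor: (λ + 0.7)(λ + 2.3) = 0.
Roots: -0.7, -2.3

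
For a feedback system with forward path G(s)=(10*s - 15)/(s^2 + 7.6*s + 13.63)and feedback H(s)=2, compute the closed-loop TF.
Closed-loop T = G/(1+GH).
Numerator: G_num * H_den = 10*s - 15.
Denominator: G_den * H_den + G_num * H_num = (s^2 + 7.6*s + 13.63) + (20*s - 30) = s^2 + 27.6*s - 16.37.
T(s) = (10*s - 15)/(s^2 + 27.6*s - 16.37)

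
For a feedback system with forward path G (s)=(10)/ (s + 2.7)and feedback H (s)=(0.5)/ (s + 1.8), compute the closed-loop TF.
Closed-loop T = G/(1+GH).
Numerator: G_num * H_den = 10*s + 18.
Denominator: G_den * H_den + G_num * H_num = (s^2 + 4.5*s + 4.86) + (5) = s^2 + 4.5*s + 9.86.
T(s) = (10*s + 18)/(s^2 + 4.5*s + 9.86)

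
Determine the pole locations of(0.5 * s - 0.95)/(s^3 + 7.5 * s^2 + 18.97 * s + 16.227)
Set denominator = 0: s^3 + 7.5*s^2 + 18.97*s + 16.227 = (s + 2.7)(s^2 + 4.8*s + 6.01) = 0 → Poles: -2.4 + 0.5j, -2.4 - 0.5j, -2.7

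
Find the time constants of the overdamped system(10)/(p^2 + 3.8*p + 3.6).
Overdamped: real poles at -1.8, -2. τ = -1/pole → τ₁ = 0.5556, τ₂ = 0.5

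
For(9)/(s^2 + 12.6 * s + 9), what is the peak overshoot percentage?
Standard form: ωn²/(s²+2ζωn·s+ωn²) → ωn = 3, ζ = 2.1.
ζ ≥ 1, so the response is non-oscillatory: peak overshoot = 0%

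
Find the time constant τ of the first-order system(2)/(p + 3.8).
First-order system: τ = -1/pole. Pole = -3.8. τ = -1/(-3.8) = 0.2632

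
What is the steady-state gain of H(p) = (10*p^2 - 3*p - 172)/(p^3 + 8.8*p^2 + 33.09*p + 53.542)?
DC gain = H(0) = num(0)/den(0) = -172/53.542 = -3.212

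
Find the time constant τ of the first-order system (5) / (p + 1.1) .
First-order system: τ = -1/pole. Pole = -1.1. τ = -1/(-1.1) = 0.9091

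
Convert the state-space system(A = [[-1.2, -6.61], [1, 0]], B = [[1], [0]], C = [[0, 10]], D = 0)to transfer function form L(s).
L(s) = C(sI - A)⁻¹B + D.
Characteristic polynomial det(sI - A) = s^2 + 1.2*s + 6.61.
Numerator from C·adj(sI-A)·B + D·det(sI-A) = 10.
L(s) = (10)/(s^2 + 1.2*s + 6.61)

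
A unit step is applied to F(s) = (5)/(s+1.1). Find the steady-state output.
FVT: lim_{t→∞} y(t) = lim_{s→0} s*Y(s) where Y(s) = F(s)/s.
= lim_{s→0} F(s) = F(0) = num(0)/den(0) = 5/1.1 = 4.545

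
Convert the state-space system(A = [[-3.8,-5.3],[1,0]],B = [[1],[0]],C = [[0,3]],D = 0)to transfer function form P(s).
P(s) = C(sI - A)⁻¹B + D.
Characteristic polynomial det(sI - A) = s^2 + 3.8*s + 5.3.
Numerator from C·adj(sI-A)·B + D·det(sI-A) = 3.
P(s) = (3)/(s^2 + 3.8*s + 5.3)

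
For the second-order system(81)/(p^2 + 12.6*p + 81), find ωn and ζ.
Standard form: ωn²/(p²+2ζωn·p+ωn²).
const=81=ωn² → ωn=9, p coeff=12.6=2ζωn → ζ=0.7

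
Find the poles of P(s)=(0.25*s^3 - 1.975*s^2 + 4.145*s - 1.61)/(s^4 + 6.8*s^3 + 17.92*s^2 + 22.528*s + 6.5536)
Set denominator = 0: s^4 + 6.8*s^3 + 17.92*s^2 + 22.528*s + 6.5536 = (s + 3.2)(s + 0.4)(s^2 + 3.2*s + 5.12) = 0 → Poles: -0.4, -1.6 + 1.6j, -1.6 - 1.6j, -3.2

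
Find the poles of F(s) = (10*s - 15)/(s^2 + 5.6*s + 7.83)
Set denominator = 0: s^2 + 5.6*s + 7.83 = (s + 2.9)(s + 2.7) = 0 → Poles: -2.7, -2.9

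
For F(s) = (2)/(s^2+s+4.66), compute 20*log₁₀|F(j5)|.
Substitute s = j*5: F(j5) = -0.0927252 - 0.0227938j.
|F(j5)| = sqrt(Re² + Im²) = 0.09549.
20*log₁₀(0.09549) = -20.40 dB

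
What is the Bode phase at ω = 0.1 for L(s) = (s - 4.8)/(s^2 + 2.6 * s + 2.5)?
Substitute s = j*0.1: L(j0.1) = -1.90277 + 0.238844j.
∠L(j0.1) = atan2(Im, Re) = atan2(0.238844, -1.90277) = 172.85°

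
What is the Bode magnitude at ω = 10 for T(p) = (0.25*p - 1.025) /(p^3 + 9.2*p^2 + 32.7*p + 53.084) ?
Substitute p = j*10: T(j10) = -0.000659136 - 0.00237209j.
|T(j10)| = sqrt(Re² + Im²) = 0.002462.
20*log₁₀(0.002462) = -52.17 dB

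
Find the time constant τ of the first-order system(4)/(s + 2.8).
First-order system: τ = -1/pole. Pole = -2.8. τ = -1/(-2.8) = 0.3571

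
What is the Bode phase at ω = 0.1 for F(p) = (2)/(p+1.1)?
Substitute p = j*0.1: F(j0.1) = 1.80328 - 0.163934j.
∠F(j0.1) = atan2(Im, Re) = atan2(-0.163934, 1.80328) = -5.19°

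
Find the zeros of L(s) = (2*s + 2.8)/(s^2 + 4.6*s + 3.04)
Set numerator = 0: 2*s + 2.8 = 0 → Zeros: -1.4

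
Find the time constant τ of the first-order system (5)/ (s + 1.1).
First-order system: τ = -1/pole. Pole = -1.1. τ = -1/(-1.1) = 0.9091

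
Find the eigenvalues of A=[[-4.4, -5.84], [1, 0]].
Eigenvalues solve det(λI - A) = 0.
Characteristic polynomial: λ^2 + 4.4*λ + 5.84 = 0.
Roots: -2.2 + 1j, -2.2 - 1j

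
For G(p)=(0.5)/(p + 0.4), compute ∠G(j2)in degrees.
Substitute p = j*2: G(j2) = 0.0480769 - 0.240385j.
∠G(j2) = atan2(Im, Re) = atan2(-0.240385, 0.0480769) = -78.69°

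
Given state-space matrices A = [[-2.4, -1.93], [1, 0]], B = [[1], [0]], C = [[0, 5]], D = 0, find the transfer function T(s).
T(s) = C(sI - A)⁻¹B + D.
Characteristic polynomial det(sI - A) = s^2 + 2.4*s + 1.93.
Numerator from C·adj(sI-A)·B + D·det(sI-A) = 5.
T(s) = (5)/(s^2 + 2.4*s + 1.93)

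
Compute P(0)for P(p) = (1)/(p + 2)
DC gain = P(0) = num(0)/den(0) = 1/2 = 0.5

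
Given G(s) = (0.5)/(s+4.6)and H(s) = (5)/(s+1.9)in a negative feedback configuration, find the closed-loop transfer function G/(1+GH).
Closed-loop T = G/(1+GH).
Numerator: G_num * H_den = 0.5*s + 0.95.
Denominator: G_den * H_den + G_num * H_num = (s^2 + 6.5*s + 8.74) + (2.5) = s^2 + 6.5*s + 11.24.
T(s) = (0.5*s + 0.95)/(s^2 + 6.5*s + 11.24)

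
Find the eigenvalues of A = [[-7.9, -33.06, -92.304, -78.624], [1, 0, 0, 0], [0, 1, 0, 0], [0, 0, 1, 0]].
Eigenvalues solve det(λI - A) = 0.
Characteristic polynomial: λ^4 + 7.9*λ^3 + 33.06*λ^2 + 92.304*λ + 78.624 = 0.
Factor: (λ + 4.2)(λ + 1.3)(λ^2 + 2.4*λ + 14.4) = 0.
Roots: -1.2 + 3.6j, -1.2 - 3.6j, -1.3, -4.2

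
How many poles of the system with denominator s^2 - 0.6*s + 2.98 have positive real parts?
Poles: 0.3 + 1.7j, 0.3 - 1.7j. RHP poles (Re>0): 2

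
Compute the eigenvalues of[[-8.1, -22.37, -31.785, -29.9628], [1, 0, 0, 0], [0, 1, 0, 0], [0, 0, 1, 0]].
Eigenvalues solve det(λI - A) = 0.
Characteristic polynomial: λ^4 + 8.1*λ^3 + 22.37*λ^2 + 31.785*λ + 29.9628 = 0.
Factor: (λ + 4.1)(λ + 2.8)(λ^2 + 1.2*λ + 2.61) = 0.
Roots: -0.6 + 1.5j, -0.6 - 1.5j, -2.8, -4.1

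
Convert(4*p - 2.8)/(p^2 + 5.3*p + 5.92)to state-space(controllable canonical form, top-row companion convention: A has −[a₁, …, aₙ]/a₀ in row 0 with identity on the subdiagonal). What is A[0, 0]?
Reachable canonical form for den = p^2 + 5.3*p + 5.92: top row of A = -[a₁,a₂,...,aₙ]/a₀, ones on the subdiagonal, zeros elsewhere.
A = [[-5.3, -5.92], [1, 0]].
A[0,0] = -5.3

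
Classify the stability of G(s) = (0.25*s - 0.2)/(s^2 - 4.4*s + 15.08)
Denominator: s^2 - 4.4*s + 15.08. Poles: 2.2 + 3.2j, 2.2 - 3.2j. Unstable (2 pole(s) in RHP)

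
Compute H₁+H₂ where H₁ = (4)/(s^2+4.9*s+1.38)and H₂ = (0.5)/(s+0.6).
Parallel: H = H₁ + H₂ = (n₁·d₂ + n₂·d₁)/(d₁·d₂).
n₁·d₂ = 4*s + 2.4. n₂·d₁ = 0.5*s^2 + 2.45*s + 0.69. Sum = 0.5*s^2 + 6.45*s + 3.09. d₁·d₂ = s^3 + 5.5*s^2 + 4.32*s + 0.828.
H(s) = (0.5*s^2 + 6.45*s + 3.09)/(s^3 + 5.5*s^2 + 4.32*s + 0.828)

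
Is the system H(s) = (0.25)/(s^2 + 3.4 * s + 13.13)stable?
Denominator: s^2 + 3.4*s + 13.13. Poles: -1.7 + 3.2j, -1.7 - 3.2j. All Re(p)<0: Yes (stable)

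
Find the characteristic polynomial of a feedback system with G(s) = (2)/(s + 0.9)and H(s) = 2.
Characteristic poly = G_den * H_den + G_num * H_num = (s + 0.9) + (4) = s + 4.9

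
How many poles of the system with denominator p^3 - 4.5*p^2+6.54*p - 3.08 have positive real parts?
p^3 - 4.5*p^2 + 6.54*p - 3.08 = (p - 1.1)(p - 2)(p - 1.4). Poles: 1.1, 1.4, 2. RHP poles (Re>0): 3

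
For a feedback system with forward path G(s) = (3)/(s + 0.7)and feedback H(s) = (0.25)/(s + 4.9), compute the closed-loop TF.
Closed-loop T = G/(1+GH).
Numerator: G_num * H_den = 3*s + 14.7.
Denominator: G_den * H_den + G_num * H_num = (s^2 + 5.6*s + 3.43) + (0.75) = s^2 + 5.6*s + 4.18.
T(s) = (3*s + 14.7)/(s^2 + 5.6*s + 4.18)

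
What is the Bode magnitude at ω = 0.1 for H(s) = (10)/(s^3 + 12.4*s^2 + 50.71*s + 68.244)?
Substitute s = j*0.1: H(j0.1) = 0.145991 - 0.0108657j.
|H(j0.1)| = sqrt(Re² + Im²) = 0.1464.
20*log₁₀(0.1464) = -16.69 dB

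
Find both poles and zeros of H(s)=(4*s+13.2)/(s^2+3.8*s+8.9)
Set denominator = 0: s^2 + 3.8*s + 8.9 = 0 → Poles: -1.9 + 2.3j, -1.9 - 2.3j
Set numerator = 0: 4*s + 13.2 = 0 → Zeros: -3.3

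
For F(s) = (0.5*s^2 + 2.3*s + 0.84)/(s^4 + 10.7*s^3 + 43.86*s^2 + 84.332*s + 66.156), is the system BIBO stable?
Denominator: s^4 + 10.7*s^3 + 43.86*s^2 + 84.332*s + 66.156 = (s + 3.7)(s + 3)(s^2 + 4*s + 5.96). Poles: -2 + 1.4j, -2 - 1.4j, -3, -3.7. All Re(p)<0: Yes (stable)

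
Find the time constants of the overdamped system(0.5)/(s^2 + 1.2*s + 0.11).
Overdamped: real poles at -0.1, -1.1. τ = -1/pole → τ₁ = 10, τ₂ = 0.9091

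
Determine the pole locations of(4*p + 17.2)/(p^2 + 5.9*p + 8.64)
Set denominator = 0: p^2 + 5.9*p + 8.64 = (p + 2.7)(p + 3.2) = 0 → Poles: -2.7, -3.2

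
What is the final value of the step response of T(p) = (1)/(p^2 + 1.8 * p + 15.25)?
FVT: lim_{t→∞} y(t) = lim_{p→0} p*Y(p) where Y(p) = T(p)/p.
= lim_{p→0} T(p) = T(0) = num(0)/den(0) = 1/15.25 = 0.06557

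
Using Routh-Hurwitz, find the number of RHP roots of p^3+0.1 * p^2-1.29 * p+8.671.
Routh array:
p^3: [1, -1.29]; p^2: [0.1, 8.671]; p^1: [-88]; p^0: [8.671]
First column: [1, 0.1, -88, 8.671]. Sign changes = RHP roots = 2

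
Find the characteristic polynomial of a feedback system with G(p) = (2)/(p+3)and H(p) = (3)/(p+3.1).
Characteristic poly = G_den * H_den + G_num * H_num = (p^2 + 6.1*p + 9.3) + (6) = p^2 + 6.1*p + 15.3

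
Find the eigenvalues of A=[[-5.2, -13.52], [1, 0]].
Eigenvalues solve det(λI - A) = 0.
Characteristic polynomial: λ^2 + 5.2*λ + 13.52 = 0.
Roots: -2.6 + 2.6j, -2.6 - 2.6j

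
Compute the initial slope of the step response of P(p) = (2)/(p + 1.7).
IVT: y'(0⁺) = lim_{p→∞} p²·Y(p) = lim_{p→∞} p·P(p).
deg(num) = 0, deg(den) = 1, relative degree = 1, so p·P(p) → (leading num)/(leading den) = 2/1 = 2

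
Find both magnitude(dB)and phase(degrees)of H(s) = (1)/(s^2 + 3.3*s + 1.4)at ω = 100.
Substitute s = j*100: H(j100) = -9.99052e-05 - 3.29733e-06j.
|H| = 20*log₁₀(sqrt(Re²+Im²)) = -80.00 dB.
∠H = atan2(Im, Re) = -178.11°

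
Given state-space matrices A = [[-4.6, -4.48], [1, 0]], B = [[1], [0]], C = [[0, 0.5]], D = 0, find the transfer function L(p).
L(p) = C(pI - A)⁻¹B + D.
Characteristic polynomial det(pI - A) = p^2 + 4.6*p + 4.48.
Numerator from C·adj(pI-A)·B + D·det(pI-A) = 0.5.
L(p) = (0.5)/(p^2 + 4.6*p + 4.48)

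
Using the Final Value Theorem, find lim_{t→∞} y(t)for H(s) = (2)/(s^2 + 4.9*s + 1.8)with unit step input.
FVT: lim_{t→∞} y(t) = lim_{s→0} s*Y(s) where Y(s) = H(s)/s.
= lim_{s→0} H(s) = H(0) = num(0)/den(0) = 2/1.8 = 1.111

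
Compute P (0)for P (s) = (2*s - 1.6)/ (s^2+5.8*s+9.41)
DC gain = P(0) = num(0)/den(0) = -1.6/9.41 = -0.17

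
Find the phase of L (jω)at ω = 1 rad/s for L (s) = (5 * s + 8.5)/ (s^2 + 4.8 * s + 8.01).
Substitute s = j*1: L(j1) = 1.15801 - 0.0796618j.
∠L(j1) = atan2(Im, Re) = atan2(-0.0796618, 1.15801) = -3.94°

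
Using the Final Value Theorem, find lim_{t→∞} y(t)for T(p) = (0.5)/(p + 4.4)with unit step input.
FVT: lim_{t→∞} y(t) = lim_{p→0} p*Y(p) where Y(p) = T(p)/p.
= lim_{p→0} T(p) = T(0) = num(0)/den(0) = 0.5/4.4 = 0.1136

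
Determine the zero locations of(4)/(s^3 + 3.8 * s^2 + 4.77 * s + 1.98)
Numerator is a nonzero constant (4) → Zeros: none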